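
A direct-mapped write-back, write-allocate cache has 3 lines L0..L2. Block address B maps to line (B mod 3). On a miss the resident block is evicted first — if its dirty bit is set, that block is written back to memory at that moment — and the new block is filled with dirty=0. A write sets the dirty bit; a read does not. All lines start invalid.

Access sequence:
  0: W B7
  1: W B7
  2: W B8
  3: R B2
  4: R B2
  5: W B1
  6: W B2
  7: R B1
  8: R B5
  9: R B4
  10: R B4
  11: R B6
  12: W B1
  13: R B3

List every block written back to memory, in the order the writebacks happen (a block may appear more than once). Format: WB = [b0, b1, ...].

0: W B7 → L1 miss [D]
1: W B7 → L1 hit [D]
2: W B8 → L2 miss [D]
3: R B2 → L2 miss wb→B8 [-]
4: R B2 → L2 hit [-]
5: W B1 → L1 miss wb→B7 [D]
6: W B2 → L2 hit [D]
7: R B1 → L1 hit [D]
8: R B5 → L2 miss wb→B2 [-]
9: R B4 → L1 miss wb→B1 [-]
10: R B4 → L1 hit [-]
11: R B6 → L0 miss [-]
12: W B1 → L1 miss [D]
13: R B3 → L0 miss [-]

WB = [8, 7, 2, 1]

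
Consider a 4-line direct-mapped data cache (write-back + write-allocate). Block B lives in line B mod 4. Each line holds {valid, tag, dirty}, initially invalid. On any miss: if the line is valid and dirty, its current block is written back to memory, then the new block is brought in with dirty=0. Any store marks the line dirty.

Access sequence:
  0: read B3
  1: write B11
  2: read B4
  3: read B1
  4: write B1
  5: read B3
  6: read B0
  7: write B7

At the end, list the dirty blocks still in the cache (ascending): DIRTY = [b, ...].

0: R B3 → L3 miss [-]
1: W B11 → L3 miss [D]
2: R B4 → L0 miss [-]
3: R B1 → L1 miss [-]
4: W B1 → L1 hit [D]
5: R B3 → L3 miss wb→B11 [-]
6: R B0 → L0 miss [-]
7: W B7 → L3 miss [D]

DIRTY = [1, 7]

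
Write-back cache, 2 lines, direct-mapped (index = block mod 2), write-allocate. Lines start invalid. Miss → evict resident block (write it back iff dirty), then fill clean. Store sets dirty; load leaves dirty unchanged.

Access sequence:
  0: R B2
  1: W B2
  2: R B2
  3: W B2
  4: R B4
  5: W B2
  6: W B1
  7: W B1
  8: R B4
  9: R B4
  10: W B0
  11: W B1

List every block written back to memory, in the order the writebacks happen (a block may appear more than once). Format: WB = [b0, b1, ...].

WB = [2, 2]

0: R B2 -> L0 miss  d=-]
1: W B2 -> L0 hit  d=D]
2: R B2 -> L0 hit  d=D]
3: W B2 -> L0 hit  d=D]
4: R B4 -> L0 miss wb->B2  d=-]
5: W B2 -> L0 miss  d=D]
6: W B1 -> L1 miss  d=D]
7: W B1 -> L1 hit  d=D]
8: R B4 -> L0 miss wb->B2  d=-]
9: R B4 -> L0 hit  d=-]
10: W B0 -> L0 miss  d=D]
11: W B1 -> L1 hit  d=D]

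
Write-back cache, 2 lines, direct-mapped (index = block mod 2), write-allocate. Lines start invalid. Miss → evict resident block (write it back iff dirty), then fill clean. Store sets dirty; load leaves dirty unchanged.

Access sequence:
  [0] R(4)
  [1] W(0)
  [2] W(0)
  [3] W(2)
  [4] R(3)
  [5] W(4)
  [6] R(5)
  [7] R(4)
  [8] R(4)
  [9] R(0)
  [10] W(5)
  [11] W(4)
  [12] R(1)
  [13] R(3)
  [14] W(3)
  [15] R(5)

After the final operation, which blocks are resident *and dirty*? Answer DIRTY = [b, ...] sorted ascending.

DIRTY = [4]

  0 | R B4 → L0 miss [-]
  1 | W B0 → L0 miss [D]
  2 | W B0 → L0 hit [D]
  3 | W B2 → L0 miss wb→B0 [D]
  4 | R B3 → L1 miss [-]
  5 | W B4 → L0 miss wb→B2 [D]
  6 | R B5 → L1 miss [-]
  7 | R B4 → L0 hit [D]
  8 | R B4 → L0 hit [D]
  9 | R B0 → L0 miss wb→B4 [-]
  10 | W B5 → L1 hit [D]
  11 | W B4 → L0 miss [D]
  12 | R B1 → L1 miss wb→B5 [-]
  13 | R B3 → L1 miss [-]
  14 | W B3 → L1 hit [D]
  15 | R B5 → L1 miss wb→B3 [-]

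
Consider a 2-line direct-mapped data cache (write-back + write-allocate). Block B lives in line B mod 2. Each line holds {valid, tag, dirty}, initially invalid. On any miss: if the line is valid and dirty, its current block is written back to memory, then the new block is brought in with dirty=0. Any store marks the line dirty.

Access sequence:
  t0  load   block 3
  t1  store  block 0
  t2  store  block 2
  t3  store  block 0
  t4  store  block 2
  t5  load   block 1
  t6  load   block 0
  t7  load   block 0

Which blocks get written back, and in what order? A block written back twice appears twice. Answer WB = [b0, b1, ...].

WB = [0, 2, 0, 2]

0: R B3 -> L1 miss  d=-]
1: W B0 -> L0 miss  d=D]
2: W B2 -> L0 miss wb->B0  d=D]
3: W B0 -> L0 miss wb->B2  d=D]
4: W B2 -> L0 miss wb->B0  d=D]
5: R B1 -> L1 miss  d=-]
6: R B0 -> L0 miss wb->B2  d=-]
7: R B0 -> L0 hit  d=-]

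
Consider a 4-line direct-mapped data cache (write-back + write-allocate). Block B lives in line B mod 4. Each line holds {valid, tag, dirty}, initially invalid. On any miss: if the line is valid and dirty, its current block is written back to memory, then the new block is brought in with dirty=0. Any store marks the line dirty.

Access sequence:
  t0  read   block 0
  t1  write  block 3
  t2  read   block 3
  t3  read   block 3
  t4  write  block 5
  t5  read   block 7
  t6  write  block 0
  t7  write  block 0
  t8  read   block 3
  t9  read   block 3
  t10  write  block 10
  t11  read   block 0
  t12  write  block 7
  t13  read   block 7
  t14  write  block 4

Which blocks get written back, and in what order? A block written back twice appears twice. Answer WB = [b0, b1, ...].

0: R B0 -> L0 miss  d=-]
1: W B3 -> L3 miss  d=D]
2: R B3 -> L3 hit  d=D]
3: R B3 -> L3 hit  d=D]
4: W B5 -> L1 miss  d=D]
5: R B7 -> L3 miss wb->B3  d=-]
6: W B0 -> L0 hit  d=D]
7: W B0 -> L0 hit  d=D]
8: R B3 -> L3 miss  d=-]
9: R B3 -> L3 hit  d=-]
10: W B10 -> L2 miss  d=D]
11: R B0 -> L0 hit  d=D]
12: W B7 -> L3 miss  d=D]
13: R B7 -> L3 hit  d=D]
14: W B4 -> L0 miss wb->B0  d=D]

WB = [3, 0]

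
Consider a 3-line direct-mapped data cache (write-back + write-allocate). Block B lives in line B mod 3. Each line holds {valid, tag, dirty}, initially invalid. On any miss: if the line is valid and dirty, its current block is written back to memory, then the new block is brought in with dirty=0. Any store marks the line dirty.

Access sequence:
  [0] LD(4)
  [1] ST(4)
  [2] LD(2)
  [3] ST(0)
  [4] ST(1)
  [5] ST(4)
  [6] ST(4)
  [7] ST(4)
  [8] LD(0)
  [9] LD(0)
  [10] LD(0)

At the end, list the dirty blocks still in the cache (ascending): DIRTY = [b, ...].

DIRTY = [0, 4]

  0 | R B4 → L1 miss [-]
  1 | W B4 → L1 hit [D]
  2 | R B2 → L2 miss [-]
  3 | W B0 → L0 miss [D]
  4 | W B1 → L1 miss wb→B4 [D]
  5 | W B4 → L1 miss wb→B1 [D]
  6 | W B4 → L1 hit [D]
  7 | W B4 → L1 hit [D]
  8 | R B0 → L0 hit [D]
  9 | R B0 → L0 hit [D]
  10 | R B0 → L0 hit [D]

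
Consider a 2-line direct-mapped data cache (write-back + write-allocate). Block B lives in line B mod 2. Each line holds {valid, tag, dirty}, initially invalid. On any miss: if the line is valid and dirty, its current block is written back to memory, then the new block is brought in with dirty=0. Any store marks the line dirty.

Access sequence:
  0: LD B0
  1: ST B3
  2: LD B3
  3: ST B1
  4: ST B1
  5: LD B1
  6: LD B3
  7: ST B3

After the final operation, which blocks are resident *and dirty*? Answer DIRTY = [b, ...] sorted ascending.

DIRTY = [3]

0: R B0 -> L0 miss  d=-]
1: W B3 -> L1 miss  d=D]
2: R B3 -> L1 hit  d=D]
3: W B1 -> L1 miss wb->B3  d=D]
4: W B1 -> L1 hit  d=D]
5: R B1 -> L1 hit  d=D]
6: R B3 -> L1 miss wb->B1  d=-]
7: W B3 -> L1 hit  d=D]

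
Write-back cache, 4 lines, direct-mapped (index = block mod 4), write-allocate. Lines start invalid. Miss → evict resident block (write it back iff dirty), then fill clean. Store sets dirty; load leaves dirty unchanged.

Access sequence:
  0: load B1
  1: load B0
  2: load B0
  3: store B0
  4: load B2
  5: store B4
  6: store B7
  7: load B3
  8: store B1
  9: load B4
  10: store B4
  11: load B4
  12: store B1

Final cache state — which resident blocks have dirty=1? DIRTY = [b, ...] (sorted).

DIRTY = [1, 4]

0: R B1 → L1 miss [-]
1: R B0 → L0 miss [-]
2: R B0 → L0 hit [-]
3: W B0 → L0 hit [D]
4: R B2 → L2 miss [-]
5: W B4 → L0 miss wb→B0 [D]
6: W B7 → L3 miss [D]
7: R B3 → L3 miss wb→B7 [-]
8: W B1 → L1 hit [D]
9: R B4 → L0 hit [D]
10: W B4 → L0 hit [D]
11: R B4 → L0 hit [D]
12: W B1 → L1 hit [D]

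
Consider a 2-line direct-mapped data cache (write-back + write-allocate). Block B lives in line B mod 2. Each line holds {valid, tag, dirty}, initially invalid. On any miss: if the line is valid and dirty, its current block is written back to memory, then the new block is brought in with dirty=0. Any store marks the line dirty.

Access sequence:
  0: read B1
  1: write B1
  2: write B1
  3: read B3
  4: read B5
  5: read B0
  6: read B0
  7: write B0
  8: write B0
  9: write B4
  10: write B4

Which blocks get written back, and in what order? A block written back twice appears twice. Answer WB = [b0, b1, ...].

0: R B1 → L1 miss [-]
1: W B1 → L1 hit [D]
2: W B1 → L1 hit [D]
3: R B3 → L1 miss wb→B1 [-]
4: R B5 → L1 miss [-]
5: R B0 → L0 miss [-]
6: R B0 → L0 hit [-]
7: W B0 → L0 hit [D]
8: W B0 → L0 hit [D]
9: W B4 → L0 miss wb→B0 [D]
10: W B4 → L0 hit [D]

WB = [1, 0]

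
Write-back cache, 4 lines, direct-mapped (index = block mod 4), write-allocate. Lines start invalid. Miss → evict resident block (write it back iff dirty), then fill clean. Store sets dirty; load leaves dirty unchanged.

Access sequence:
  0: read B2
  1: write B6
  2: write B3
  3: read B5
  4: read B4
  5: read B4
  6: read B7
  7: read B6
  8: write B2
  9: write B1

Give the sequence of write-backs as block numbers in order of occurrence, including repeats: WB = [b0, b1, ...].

WB = [3, 6]

  0 | R B2 → L2 miss [-]
  1 | W B6 → L2 miss [D]
  2 | W B3 → L3 miss [D]
  3 | R B5 → L1 miss [-]
  4 | R B4 → L0 miss [-]
  5 | R B4 → L0 hit [-]
  6 | R B7 → L3 miss wb→B3 [-]
  7 | R B6 → L2 hit [D]
  8 | W B2 → L2 miss wb→B6 [D]
  9 | W B1 → L1 miss [D]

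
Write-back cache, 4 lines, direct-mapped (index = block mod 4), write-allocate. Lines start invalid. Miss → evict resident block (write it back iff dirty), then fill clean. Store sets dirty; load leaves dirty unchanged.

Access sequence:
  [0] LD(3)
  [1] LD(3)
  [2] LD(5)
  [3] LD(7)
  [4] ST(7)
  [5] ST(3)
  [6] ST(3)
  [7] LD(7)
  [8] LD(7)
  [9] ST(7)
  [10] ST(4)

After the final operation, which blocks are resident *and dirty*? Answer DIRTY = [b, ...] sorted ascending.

0: R B3 -> L3 miss  d=-]
1: R B3 -> L3 hit  d=-]
2: R B5 -> L1 miss  d=-]
3: R B7 -> L3 miss  d=-]
4: W B7 -> L3 hit  d=D]
5: W B3 -> L3 miss wb->B7  d=D]
6: W B3 -> L3 hit  d=D]
7: R B7 -> L3 miss wb->B3  d=-]
8: R B7 -> L3 hit  d=-]
9: W B7 -> L3 hit  d=D]
10: W B4 -> L0 miss  d=D]

DIRTY = [4, 7]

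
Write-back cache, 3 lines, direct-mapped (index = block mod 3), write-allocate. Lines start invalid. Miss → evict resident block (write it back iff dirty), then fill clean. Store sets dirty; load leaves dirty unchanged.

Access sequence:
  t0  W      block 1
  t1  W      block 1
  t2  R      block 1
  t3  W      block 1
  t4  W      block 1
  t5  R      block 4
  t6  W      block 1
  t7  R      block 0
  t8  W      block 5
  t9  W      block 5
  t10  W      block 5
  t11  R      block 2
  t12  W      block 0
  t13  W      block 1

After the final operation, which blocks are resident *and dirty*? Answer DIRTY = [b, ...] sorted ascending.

DIRTY = [0, 1]

0: W B1 -> L1 miss  d=D]
1: W B1 -> L1 hit  d=D]
2: R B1 -> L1 hit  d=D]
3: W B1 -> L1 hit  d=D]
4: W B1 -> L1 hit  d=D]
5: R B4 -> L1 miss wb->B1  d=-]
6: W B1 -> L1 miss  d=D]
7: R B0 -> L0 miss  d=-]
8: W B5 -> L2 miss  d=D]
9: W B5 -> L2 hit  d=D]
10: W B5 -> L2 hit  d=D]
11: R B2 -> L2 miss wb->B5  d=-]
12: W B0 -> L0 hit  d=D]
13: W B1 -> L1 hit  d=D]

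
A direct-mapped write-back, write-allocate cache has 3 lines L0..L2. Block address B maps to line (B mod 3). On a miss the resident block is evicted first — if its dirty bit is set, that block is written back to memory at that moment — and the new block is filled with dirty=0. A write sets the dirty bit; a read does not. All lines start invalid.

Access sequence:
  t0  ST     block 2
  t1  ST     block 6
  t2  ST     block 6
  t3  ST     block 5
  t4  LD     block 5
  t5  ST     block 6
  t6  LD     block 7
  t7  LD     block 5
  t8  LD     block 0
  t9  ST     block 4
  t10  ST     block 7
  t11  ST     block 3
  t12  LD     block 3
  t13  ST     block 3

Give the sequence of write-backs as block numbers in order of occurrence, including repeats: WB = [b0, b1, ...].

WB = [2, 6, 4]

0: W B2 -> L2 miss  d=D]
1: W B6 -> L0 miss  d=D]
2: W B6 -> L0 hit  d=D]
3: W B5 -> L2 miss wb->B2  d=D]
4: R B5 -> L2 hit  d=D]
5: W B6 -> L0 hit  d=D]
6: R B7 -> L1 miss  d=-]
7: R B5 -> L2 hit  d=D]
8: R B0 -> L0 miss wb->B6  d=-]
9: W B4 -> L1 miss  d=D]
10: W B7 -> L1 miss wb->B4  d=D]
11: W B3 -> L0 miss  d=D]
12: R B3 -> L0 hit  d=D]
13: W B3 -> L0 hit  d=D]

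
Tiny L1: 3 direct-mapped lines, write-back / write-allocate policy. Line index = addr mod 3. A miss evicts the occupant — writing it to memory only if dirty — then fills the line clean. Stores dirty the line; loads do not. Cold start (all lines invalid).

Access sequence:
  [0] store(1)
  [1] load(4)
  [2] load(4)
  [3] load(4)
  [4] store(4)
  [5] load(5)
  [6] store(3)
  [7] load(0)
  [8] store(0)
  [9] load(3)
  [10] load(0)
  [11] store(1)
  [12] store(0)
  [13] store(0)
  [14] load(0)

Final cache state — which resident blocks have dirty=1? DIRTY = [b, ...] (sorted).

DIRTY = [0, 1]

  0 | W B1 → L1 miss [D]
  1 | R B4 → L1 miss wb→B1 [-]
  2 | R B4 → L1 hit [-]
  3 | R B4 → L1 hit [-]
  4 | W B4 → L1 hit [D]
  5 | R B5 → L2 miss [-]
  6 | W B3 → L0 miss [D]
  7 | R B0 → L0 miss wb→B3 [-]
  8 | W B0 → L0 hit [D]
  9 | R B3 → L0 miss wb→B0 [-]
  10 | R B0 → L0 miss [-]
  11 | W B1 → L1 miss wb→B4 [D]
  12 | W B0 → L0 hit [D]
  13 | W B0 → L0 hit [D]
  14 | R B0 → L0 hit [D]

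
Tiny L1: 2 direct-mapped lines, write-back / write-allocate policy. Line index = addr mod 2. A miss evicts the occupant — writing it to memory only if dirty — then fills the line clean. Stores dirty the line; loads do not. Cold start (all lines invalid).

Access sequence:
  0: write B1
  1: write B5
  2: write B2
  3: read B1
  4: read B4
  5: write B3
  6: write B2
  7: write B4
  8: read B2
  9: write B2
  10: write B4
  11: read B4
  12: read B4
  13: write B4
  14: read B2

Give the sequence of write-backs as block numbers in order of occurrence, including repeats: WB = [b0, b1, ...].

  0 | W B1 → L1 miss [D]
  1 | W B5 → L1 miss wb→B1 [D]
  2 | W B2 → L0 miss [D]
  3 | R B1 → L1 miss wb→B5 [-]
  4 | R B4 → L0 miss wb→B2 [-]
  5 | W B3 → L1 miss [D]
  6 | W B2 → L0 miss [D]
  7 | W B4 → L0 miss wb→B2 [D]
  8 | R B2 → L0 miss wb→B4 [-]
  9 | W B2 → L0 hit [D]
  10 | W B4 → L0 miss wb→B2 [D]
  11 | R B4 → L0 hit [D]
  12 | R B4 → L0 hit [D]
  13 | W B4 → L0 hit [D]
  14 | R B2 → L0 miss wb→B4 [-]

WB = [1, 5, 2, 2, 4, 2, 4]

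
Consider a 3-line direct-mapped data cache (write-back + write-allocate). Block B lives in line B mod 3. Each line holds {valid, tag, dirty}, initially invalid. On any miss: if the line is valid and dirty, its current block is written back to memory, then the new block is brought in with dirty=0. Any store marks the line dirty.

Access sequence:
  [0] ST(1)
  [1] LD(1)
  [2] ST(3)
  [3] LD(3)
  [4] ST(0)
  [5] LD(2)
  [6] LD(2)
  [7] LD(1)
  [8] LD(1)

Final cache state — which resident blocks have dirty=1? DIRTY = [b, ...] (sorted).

DIRTY = [0, 1]

0: W B1 -> L1 miss  d=D]
1: R B1 -> L1 hit  d=D]
2: W B3 -> L0 miss  d=D]
3: R B3 -> L0 hit  d=D]
4: W B0 -> L0 miss wb->B3  d=D]
5: R B2 -> L2 miss  d=-]
6: R B2 -> L2 hit  d=-]
7: R B1 -> L1 hit  d=D]
8: R B1 -> L1 hit  d=D]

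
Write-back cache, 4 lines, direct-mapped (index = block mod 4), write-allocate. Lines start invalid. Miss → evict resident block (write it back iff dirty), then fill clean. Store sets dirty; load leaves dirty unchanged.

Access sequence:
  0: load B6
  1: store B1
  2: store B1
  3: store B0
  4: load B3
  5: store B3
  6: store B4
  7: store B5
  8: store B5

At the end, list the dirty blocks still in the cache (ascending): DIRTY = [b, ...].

  0 | R B6 → L2 miss [-]
  1 | W B1 → L1 miss [D]
  2 | W B1 → L1 hit [D]
  3 | W B0 → L0 miss [D]
  4 | R B3 → L3 miss [-]
  5 | W B3 → L3 hit [D]
  6 | W B4 → L0 miss wb→B0 [D]
  7 | W B5 → L1 miss wb→B1 [D]
  8 | W B5 → L1 hit [D]

DIRTY = [3, 4, 5]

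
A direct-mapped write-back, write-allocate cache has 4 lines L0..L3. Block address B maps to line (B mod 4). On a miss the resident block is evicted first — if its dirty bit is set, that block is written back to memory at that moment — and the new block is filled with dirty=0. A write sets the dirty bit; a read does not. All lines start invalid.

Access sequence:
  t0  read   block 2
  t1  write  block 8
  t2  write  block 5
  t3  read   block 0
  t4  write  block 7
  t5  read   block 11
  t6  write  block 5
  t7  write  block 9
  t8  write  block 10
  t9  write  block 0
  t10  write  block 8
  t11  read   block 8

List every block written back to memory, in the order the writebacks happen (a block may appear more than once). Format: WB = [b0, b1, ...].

  0 | R B2 → L2 miss [-]
  1 | W B8 → L0 miss [D]
  2 | W B5 → L1 miss [D]
  3 | R B0 → L0 miss wb→B8 [-]
  4 | W B7 → L3 miss [D]
  5 | R B11 → L3 miss wb→B7 [-]
  6 | W B5 → L1 hit [D]
  7 | W B9 → L1 miss wb→B5 [D]
  8 | W B10 → L2 miss [D]
  9 | W B0 → L0 hit [D]
  10 | W B8 → L0 miss wb→B0 [D]
  11 | R B8 → L0 hit [D]

WB = [8, 7, 5, 0]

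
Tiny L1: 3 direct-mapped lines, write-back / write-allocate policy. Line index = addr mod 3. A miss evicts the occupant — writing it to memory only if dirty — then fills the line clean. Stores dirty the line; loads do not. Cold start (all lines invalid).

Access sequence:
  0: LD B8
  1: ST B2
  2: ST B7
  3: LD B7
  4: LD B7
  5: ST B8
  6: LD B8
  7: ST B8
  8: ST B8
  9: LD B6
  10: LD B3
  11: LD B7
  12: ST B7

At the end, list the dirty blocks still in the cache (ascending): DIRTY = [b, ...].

0: R B8 → L2 miss [-]
1: W B2 → L2 miss [D]
2: W B7 → L1 miss [D]
3: R B7 → L1 hit [D]
4: R B7 → L1 hit [D]
5: W B8 → L2 miss wb→B2 [D]
6: R B8 → L2 hit [D]
7: W B8 → L2 hit [D]
8: W B8 → L2 hit [D]
9: R B6 → L0 miss [-]
10: R B3 → L0 miss [-]
11: R B7 → L1 hit [D]
12: W B7 → L1 hit [D]

DIRTY = [7, 8]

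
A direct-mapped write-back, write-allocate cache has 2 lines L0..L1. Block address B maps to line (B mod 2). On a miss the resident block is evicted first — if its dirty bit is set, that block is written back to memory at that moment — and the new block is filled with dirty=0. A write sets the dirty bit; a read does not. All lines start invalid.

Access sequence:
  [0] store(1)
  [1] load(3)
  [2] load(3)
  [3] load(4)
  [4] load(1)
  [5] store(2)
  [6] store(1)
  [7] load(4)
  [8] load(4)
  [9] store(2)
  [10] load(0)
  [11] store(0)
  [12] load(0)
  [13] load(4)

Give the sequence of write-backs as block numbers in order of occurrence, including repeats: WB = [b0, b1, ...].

  0 | W B1 → L1 miss [D]
  1 | R B3 → L1 miss wb→B1 [-]
  2 | R B3 → L1 hit [-]
  3 | R B4 → L0 miss [-]
  4 | R B1 → L1 miss [-]
  5 | W B2 → L0 miss [D]
  6 | W B1 → L1 hit [D]
  7 | R B4 → L0 miss wb→B2 [-]
  8 | R B4 → L0 hit [-]
  9 | W B2 → L0 miss [D]
  10 | R B0 → L0 miss wb→B2 [-]
  11 | W B0 → L0 hit [D]
  12 | R B0 → L0 hit [D]
  13 | R B4 → L0 miss wb→B0 [-]

WB = [1, 2, 2, 0]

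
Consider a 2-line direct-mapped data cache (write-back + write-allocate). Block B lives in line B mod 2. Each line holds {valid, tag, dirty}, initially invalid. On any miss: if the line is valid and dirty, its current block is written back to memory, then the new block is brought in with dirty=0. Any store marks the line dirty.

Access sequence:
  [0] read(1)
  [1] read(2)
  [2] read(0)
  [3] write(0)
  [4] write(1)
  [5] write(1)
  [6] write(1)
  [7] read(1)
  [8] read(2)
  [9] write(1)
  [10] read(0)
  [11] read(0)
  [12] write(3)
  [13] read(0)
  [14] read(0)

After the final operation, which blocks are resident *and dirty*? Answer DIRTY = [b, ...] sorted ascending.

DIRTY = [3]

0: R B1 -> L1 miss  d=-]
1: R B2 -> L0 miss  d=-]
2: R B0 -> L0 miss  d=-]
3: W B0 -> L0 hit  d=D]
4: W B1 -> L1 hit  d=D]
5: W B1 -> L1 hit  d=D]
6: W B1 -> L1 hit  d=D]
7: R B1 -> L1 hit  d=D]
8: R B2 -> L0 miss wb->B0  d=-]
9: W B1 -> L1 hit  d=D]
10: R B0 -> L0 miss  d=-]
11: R B0 -> L0 hit  d=-]
12: W B3 -> L1 miss wb->B1  d=D]
13: R B0 -> L0 hit  d=-]
14: R B0 -> L0 hit  d=-]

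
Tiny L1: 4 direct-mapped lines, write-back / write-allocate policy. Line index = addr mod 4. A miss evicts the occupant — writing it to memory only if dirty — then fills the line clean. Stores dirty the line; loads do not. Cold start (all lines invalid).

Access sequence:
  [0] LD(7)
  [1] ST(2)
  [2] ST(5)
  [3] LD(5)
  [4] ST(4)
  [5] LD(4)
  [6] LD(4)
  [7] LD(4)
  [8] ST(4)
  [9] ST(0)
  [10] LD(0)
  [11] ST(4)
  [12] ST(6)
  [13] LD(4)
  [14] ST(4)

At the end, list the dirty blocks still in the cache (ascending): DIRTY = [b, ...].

0: R B7 -> L3 miss  d=-]
1: W B2 -> L2 miss  d=D]
2: W B5 -> L1 miss  d=D]
3: R B5 -> L1 hit  d=D]
4: W B4 -> L0 miss  d=D]
5: R B4 -> L0 hit  d=D]
6: R B4 -> L0 hit  d=D]
7: R B4 -> L0 hit  d=D]
8: W B4 -> L0 hit  d=D]
9: W B0 -> L0 miss wb->B4  d=D]
10: R B0 -> L0 hit  d=D]
11: W B4 -> L0 miss wb->B0  d=D]
12: W B6 -> L2 miss wb->B2  d=D]
13: R B4 -> L0 hit  d=D]
14: W B4 -> L0 hit  d=D]

DIRTY = [4, 5, 6]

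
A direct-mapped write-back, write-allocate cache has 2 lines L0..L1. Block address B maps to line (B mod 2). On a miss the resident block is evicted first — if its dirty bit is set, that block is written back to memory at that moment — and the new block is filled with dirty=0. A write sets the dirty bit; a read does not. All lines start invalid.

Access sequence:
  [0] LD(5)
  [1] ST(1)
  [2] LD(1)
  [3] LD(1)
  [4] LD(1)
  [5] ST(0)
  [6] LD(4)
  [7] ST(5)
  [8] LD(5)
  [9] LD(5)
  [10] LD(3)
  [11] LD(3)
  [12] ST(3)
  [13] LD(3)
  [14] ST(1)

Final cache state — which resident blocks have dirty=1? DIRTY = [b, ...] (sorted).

  0 | R B5 → L1 miss [-]
  1 | W B1 → L1 miss [D]
  2 | R B1 → L1 hit [D]
  3 | R B1 → L1 hit [D]
  4 | R B1 → L1 hit [D]
  5 | W B0 → L0 miss [D]
  6 | R B4 → L0 miss wb→B0 [-]
  7 | W B5 → L1 miss wb→B1 [D]
  8 | R B5 → L1 hit [D]
  9 | R B5 → L1 hit [D]
  10 | R B3 → L1 miss wb→B5 [-]
  11 | R B3 → L1 hit [-]
  12 | W B3 → L1 hit [D]
  13 | R B3 → L1 hit [D]
  14 | W B1 → L1 miss wb→B3 [D]

DIRTY = [1]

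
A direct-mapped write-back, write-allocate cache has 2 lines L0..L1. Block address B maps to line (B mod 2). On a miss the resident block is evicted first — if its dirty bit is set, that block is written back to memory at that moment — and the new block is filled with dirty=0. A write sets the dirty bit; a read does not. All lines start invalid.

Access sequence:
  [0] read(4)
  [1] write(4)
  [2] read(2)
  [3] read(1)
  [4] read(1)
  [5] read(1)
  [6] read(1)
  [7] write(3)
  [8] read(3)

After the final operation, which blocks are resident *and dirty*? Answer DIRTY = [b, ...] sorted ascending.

0: R B4 -> L0 miss  d=-]
1: W B4 -> L0 hit  d=D]
2: R B2 -> L0 miss wb->B4  d=-]
3: R B1 -> L1 miss  d=-]
4: R B1 -> L1 hit  d=-]
5: R B1 -> L1 hit  d=-]
6: R B1 -> L1 hit  d=-]
7: W B3 -> L1 miss  d=D]
8: R B3 -> L1 hit  d=D]

DIRTY = [3]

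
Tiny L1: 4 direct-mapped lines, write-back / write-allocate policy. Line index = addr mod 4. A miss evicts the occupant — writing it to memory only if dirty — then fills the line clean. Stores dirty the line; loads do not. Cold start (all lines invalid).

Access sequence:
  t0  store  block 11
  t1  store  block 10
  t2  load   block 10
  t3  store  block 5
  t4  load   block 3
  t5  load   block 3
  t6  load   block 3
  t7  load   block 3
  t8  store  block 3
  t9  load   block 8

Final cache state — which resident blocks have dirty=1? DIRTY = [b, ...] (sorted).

DIRTY = [3, 5, 10]

0: W B11 -> L3 miss  d=D]
1: W B10 -> L2 miss  d=D]
2: R B10 -> L2 hit  d=D]
3: W B5 -> L1 miss  d=D]
4: R B3 -> L3 miss wb->B11  d=-]
5: R B3 -> L3 hit  d=-]
6: R B3 -> L3 hit  d=-]
7: R B3 -> L3 hit  d=-]
8: W B3 -> L3 hit  d=D]
9: R B8 -> L0 miss  d=-]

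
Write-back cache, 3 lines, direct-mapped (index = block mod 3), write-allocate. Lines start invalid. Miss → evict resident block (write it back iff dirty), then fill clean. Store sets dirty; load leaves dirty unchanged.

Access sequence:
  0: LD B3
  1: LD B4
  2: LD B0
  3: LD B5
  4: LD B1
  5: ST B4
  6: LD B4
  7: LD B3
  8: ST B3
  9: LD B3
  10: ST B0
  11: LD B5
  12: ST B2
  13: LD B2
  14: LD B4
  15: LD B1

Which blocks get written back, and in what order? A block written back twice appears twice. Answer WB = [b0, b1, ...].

0: R B3 -> L0 miss  d=-]
1: R B4 -> L1 miss  d=-]
2: R B0 -> L0 miss  d=-]
3: R B5 -> L2 miss  d=-]
4: R B1 -> L1 miss  d=-]
5: W B4 -> L1 miss  d=D]
6: R B4 -> L1 hit  d=D]
7: R B3 -> L0 miss  d=-]
8: W B3 -> L0 hit  d=D]
9: R B3 -> L0 hit  d=D]
10: W B0 -> L0 miss wb->B3  d=D]
11: R B5 -> L2 hit  d=-]
12: W B2 -> L2 miss  d=D]
13: R B2 -> L2 hit  d=D]
14: R B4 -> L1 hit  d=D]
15: R B1 -> L1 miss wb->B4  d=-]

WB = [3, 4]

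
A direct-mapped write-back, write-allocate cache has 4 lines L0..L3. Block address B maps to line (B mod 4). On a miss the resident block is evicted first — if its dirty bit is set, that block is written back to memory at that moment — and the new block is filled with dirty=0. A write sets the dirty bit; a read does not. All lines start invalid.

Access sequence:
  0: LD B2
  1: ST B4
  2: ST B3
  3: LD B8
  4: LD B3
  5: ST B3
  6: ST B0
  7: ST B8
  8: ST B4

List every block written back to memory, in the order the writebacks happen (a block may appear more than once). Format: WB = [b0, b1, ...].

  0 | R B2 → L2 miss [-]
  1 | W B4 → L0 miss [D]
  2 | W B3 → L3 miss [D]
  3 | R B8 → L0 miss wb→B4 [-]
  4 | R B3 → L3 hit [D]
  5 | W B3 → L3 hit [D]
  6 | W B0 → L0 miss [D]
  7 | W B8 → L0 miss wb→B0 [D]
  8 | W B4 → L0 miss wb→B8 [D]

WB = [4, 0, 8]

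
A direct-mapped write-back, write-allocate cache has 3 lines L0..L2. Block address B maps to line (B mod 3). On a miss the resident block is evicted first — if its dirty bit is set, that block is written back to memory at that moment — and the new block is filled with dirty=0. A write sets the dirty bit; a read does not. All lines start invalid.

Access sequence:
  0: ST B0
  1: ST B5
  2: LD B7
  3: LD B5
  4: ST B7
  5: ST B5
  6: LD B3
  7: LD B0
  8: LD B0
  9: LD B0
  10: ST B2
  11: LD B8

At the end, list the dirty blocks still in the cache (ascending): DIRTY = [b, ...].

DIRTY = [7]

0: W B0 -> L0 miss  d=D]
1: W B5 -> L2 miss  d=D]
2: R B7 -> L1 miss  d=-]
3: R B5 -> L2 hit  d=D]
4: W B7 -> L1 hit  d=D]
5: W B5 -> L2 hit  d=D]
6: R B3 -> L0 miss wb->B0  d=-]
7: R B0 -> L0 miss  d=-]
8: R B0 -> L0 hit  d=-]
9: R B0 -> L0 hit  d=-]
10: W B2 -> L2 miss wb->B5  d=D]
11: R B8 -> L2 miss wb->B2  d=-]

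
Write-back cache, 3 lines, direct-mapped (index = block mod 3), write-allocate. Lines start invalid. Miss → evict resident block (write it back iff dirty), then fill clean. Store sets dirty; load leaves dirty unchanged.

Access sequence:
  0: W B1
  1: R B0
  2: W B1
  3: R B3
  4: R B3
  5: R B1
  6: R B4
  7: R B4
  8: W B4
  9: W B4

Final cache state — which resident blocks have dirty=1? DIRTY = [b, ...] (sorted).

DIRTY = [4]

0: W B1 -> L1 miss  d=D]
1: R B0 -> L0 miss  d=-]
2: W B1 -> L1 hit  d=D]
3: R B3 -> L0 miss  d=-]
4: R B3 -> L0 hit  d=-]
5: R B1 -> L1 hit  d=D]
6: R B4 -> L1 miss wb->B1  d=-]
7: R B4 -> L1 hit  d=-]
8: W B4 -> L1 hit  d=D]
9: W B4 -> L1 hit  d=D]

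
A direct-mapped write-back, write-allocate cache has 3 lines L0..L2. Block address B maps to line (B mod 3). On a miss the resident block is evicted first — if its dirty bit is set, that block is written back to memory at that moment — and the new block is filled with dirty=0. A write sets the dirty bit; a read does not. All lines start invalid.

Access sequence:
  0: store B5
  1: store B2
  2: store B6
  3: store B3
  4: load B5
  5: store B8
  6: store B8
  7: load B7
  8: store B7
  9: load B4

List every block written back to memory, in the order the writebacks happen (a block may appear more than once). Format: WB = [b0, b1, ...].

WB = [5, 6, 2, 7]

0: W B5 → L2 miss [D]
1: W B2 → L2 miss wb→B5 [D]
2: W B6 → L0 miss [D]
3: W B3 → L0 miss wb→B6 [D]
4: R B5 → L2 miss wb→B2 [-]
5: W B8 → L2 miss [D]
6: W B8 → L2 hit [D]
7: R B7 → L1 miss [-]
8: W B7 → L1 hit [D]
9: R B4 → L1 miss wb→B7 [-]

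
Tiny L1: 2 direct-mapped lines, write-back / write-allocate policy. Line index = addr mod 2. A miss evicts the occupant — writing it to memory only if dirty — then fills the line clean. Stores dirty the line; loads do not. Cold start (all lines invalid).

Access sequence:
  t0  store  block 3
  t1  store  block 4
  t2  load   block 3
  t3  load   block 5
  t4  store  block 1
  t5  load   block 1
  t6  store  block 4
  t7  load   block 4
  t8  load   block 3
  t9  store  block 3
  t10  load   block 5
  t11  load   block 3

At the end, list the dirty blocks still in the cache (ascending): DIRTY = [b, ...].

0: W B3 -> L1 miss  d=D]
1: W B4 -> L0 miss  d=D]
2: R B3 -> L1 hit  d=D]
3: R B5 -> L1 miss wb->B3  d=-]
4: W B1 -> L1 miss  d=D]
5: R B1 -> L1 hit  d=D]
6: W B4 -> L0 hit  d=D]
7: R B4 -> L0 hit  d=D]
8: R B3 -> L1 miss wb->B1  d=-]
9: W B3 -> L1 hit  d=D]
10: R B5 -> L1 miss wb->B3  d=-]
11: R B3 -> L1 miss  d=-]

DIRTY = [4]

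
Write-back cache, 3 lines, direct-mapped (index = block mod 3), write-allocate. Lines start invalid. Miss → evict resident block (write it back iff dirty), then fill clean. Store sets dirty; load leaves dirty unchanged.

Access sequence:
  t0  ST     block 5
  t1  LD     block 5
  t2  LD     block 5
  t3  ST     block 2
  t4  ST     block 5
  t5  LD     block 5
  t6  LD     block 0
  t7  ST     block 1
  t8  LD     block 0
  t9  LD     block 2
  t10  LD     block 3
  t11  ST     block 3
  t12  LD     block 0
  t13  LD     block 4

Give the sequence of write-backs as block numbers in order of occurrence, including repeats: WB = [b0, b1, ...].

0: W B5 → L2 miss [D]
1: R B5 → L2 hit [D]
2: R B5 → L2 hit [D]
3: W B2 → L2 miss wb→B5 [D]
4: W B5 → L2 miss wb→B2 [D]
5: R B5 → L2 hit [D]
6: R B0 → L0 miss [-]
7: W B1 → L1 miss [D]
8: R B0 → L0 hit [-]
9: R B2 → L2 miss wb→B5 [-]
10: R B3 → L0 miss [-]
11: W B3 → L0 hit [D]
12: R B0 → L0 miss wb→B3 [-]
13: R B4 → L1 miss wb→B1 [-]

WB = [5, 2, 5, 3, 1]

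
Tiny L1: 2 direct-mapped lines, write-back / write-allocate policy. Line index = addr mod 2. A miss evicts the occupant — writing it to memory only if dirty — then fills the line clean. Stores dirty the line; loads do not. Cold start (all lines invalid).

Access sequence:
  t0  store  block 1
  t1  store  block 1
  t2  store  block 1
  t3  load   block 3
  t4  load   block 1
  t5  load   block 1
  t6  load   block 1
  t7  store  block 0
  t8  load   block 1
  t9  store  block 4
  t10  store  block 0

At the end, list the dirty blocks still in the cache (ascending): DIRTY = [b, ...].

DIRTY = [0]

0: W B1 -> L1 miss  d=D]
1: W B1 -> L1 hit  d=D]
2: W B1 -> L1 hit  d=D]
3: R B3 -> L1 miss wb->B1  d=-]
4: R B1 -> L1 miss  d=-]
5: R B1 -> L1 hit  d=-]
6: R B1 -> L1 hit  d=-]
7: W B0 -> L0 miss  d=D]
8: R B1 -> L1 hit  d=-]
9: W B4 -> L0 miss wb->B0  d=D]
10: W B0 -> L0 miss wb->B4  d=D]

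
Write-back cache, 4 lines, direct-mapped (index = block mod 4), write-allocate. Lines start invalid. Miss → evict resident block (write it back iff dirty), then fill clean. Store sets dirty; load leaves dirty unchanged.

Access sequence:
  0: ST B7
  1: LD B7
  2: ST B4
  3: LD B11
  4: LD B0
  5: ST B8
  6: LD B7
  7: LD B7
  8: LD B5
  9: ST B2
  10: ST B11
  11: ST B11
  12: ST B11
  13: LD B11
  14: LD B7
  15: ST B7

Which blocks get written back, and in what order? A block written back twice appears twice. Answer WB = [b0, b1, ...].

WB = [7, 4, 11]

0: W B7 → L3 miss [D]
1: R B7 → L3 hit [D]
2: W B4 → L0 miss [D]
3: R B11 → L3 miss wb→B7 [-]
4: R B0 → L0 miss wb→B4 [-]
5: W B8 → L0 miss [D]
6: R B7 → L3 miss [-]
7: R B7 → L3 hit [-]
8: R B5 → L1 miss [-]
9: W B2 → L2 miss [D]
10: W B11 → L3 miss [D]
11: W B11 → L3 hit [D]
12: W B11 → L3 hit [D]
13: R B11 → L3 hit [D]
14: R B7 → L3 miss wb→B11 [-]
15: W B7 → L3 hit [D]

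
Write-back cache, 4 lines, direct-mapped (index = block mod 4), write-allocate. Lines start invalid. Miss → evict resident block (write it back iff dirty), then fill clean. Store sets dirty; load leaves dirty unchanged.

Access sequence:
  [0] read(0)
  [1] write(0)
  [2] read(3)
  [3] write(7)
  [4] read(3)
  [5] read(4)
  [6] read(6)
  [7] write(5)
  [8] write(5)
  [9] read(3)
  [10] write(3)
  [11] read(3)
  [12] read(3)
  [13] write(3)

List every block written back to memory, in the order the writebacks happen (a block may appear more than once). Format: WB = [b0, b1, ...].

0: R B0 -> L0 miss  d=-]
1: W B0 -> L0 hit  d=D]
2: R B3 -> L3 miss  d=-]
3: W B7 -> L3 miss  d=D]
4: R B3 -> L3 miss wb->B7  d=-]
5: R B4 -> L0 miss wb->B0  d=-]
6: R B6 -> L2 miss  d=-]
7: W B5 -> L1 miss  d=D]
8: W B5 -> L1 hit  d=D]
9: R B3 -> L3 hit  d=-]
10: W B3 -> L3 hit  d=D]
11: R B3 -> L3 hit  d=D]
12: R B3 -> L3 hit  d=D]
13: W B3 -> L3 hit  d=D]

WB = [7, 0]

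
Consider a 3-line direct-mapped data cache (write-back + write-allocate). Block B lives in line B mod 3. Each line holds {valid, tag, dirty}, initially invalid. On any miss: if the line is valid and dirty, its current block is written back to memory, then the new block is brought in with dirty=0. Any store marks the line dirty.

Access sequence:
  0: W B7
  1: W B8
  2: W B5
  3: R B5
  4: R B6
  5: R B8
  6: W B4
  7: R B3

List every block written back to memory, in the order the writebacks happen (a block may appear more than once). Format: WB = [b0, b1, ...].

WB = [8, 5, 7]

0: W B7 → L1 miss [D]
1: W B8 → L2 miss [D]
2: W B5 → L2 miss wb→B8 [D]
3: R B5 → L2 hit [D]
4: R B6 → L0 miss [-]
5: R B8 → L2 miss wb→B5 [-]
6: W B4 → L1 miss wb→B7 [D]
7: R B3 → L0 miss [-]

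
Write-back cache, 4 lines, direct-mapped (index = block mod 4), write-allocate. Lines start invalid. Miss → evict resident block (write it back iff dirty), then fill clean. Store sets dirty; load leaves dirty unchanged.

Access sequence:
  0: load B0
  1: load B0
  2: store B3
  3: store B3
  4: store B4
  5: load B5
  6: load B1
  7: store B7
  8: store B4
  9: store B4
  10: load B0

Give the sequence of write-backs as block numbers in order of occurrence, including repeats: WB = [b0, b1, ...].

0: R B0 → L0 miss [-]
1: R B0 → L0 hit [-]
2: W B3 → L3 miss [D]
3: W B3 → L3 hit [D]
4: W B4 → L0 miss [D]
5: R B5 → L1 miss [-]
6: R B1 → L1 miss [-]
7: W B7 → L3 miss wb→B3 [D]
8: W B4 → L0 hit [D]
9: W B4 → L0 hit [D]
10: R B0 → L0 miss wb→B4 [-]

WB = [3, 4]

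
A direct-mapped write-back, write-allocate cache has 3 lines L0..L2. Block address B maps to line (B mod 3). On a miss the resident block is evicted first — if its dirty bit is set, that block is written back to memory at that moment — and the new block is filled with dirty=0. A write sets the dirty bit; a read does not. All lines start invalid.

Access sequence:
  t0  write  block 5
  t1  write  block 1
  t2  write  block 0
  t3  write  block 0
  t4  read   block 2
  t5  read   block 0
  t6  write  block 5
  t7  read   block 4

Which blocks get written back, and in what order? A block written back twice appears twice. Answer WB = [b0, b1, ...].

0: W B5 → L2 miss [D]
1: W B1 → L1 miss [D]
2: W B0 → L0 miss [D]
3: W B0 → L0 hit [D]
4: R B2 → L2 miss wb→B5 [-]
5: R B0 → L0 hit [D]
6: W B5 → L2 miss [D]
7: R B4 → L1 miss wb→B1 [-]

WB = [5, 1]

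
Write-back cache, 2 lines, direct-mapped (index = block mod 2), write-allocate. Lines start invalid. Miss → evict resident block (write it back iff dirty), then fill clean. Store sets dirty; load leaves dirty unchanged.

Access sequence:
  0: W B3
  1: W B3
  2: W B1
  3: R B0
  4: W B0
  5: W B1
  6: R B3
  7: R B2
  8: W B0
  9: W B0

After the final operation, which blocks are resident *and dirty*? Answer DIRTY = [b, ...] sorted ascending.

0: W B3 → L1 miss [D]
1: W B3 → L1 hit [D]
2: W B1 → L1 miss wb→B3 [D]
3: R B0 → L0 miss [-]
4: W B0 → L0 hit [D]
5: W B1 → L1 hit [D]
6: R B3 → L1 miss wb→B1 [-]
7: R B2 → L0 miss wb→B0 [-]
8: W B0 → L0 miss [D]
9: W B0 → L0 hit [D]

DIRTY = [0]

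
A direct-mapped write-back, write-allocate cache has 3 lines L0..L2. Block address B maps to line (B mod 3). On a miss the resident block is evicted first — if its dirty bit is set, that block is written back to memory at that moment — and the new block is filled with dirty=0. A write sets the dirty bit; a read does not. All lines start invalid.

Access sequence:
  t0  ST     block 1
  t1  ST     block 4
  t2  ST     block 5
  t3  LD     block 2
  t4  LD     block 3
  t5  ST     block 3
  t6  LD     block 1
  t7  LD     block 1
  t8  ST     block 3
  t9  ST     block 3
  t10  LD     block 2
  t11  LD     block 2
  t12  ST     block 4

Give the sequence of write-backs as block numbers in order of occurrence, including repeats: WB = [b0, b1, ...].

0: W B1 → L1 miss [D]
1: W B4 → L1 miss wb→B1 [D]
2: W B5 → L2 miss [D]
3: R B2 → L2 miss wb→B5 [-]
4: R B3 → L0 miss [-]
5: W B3 → L0 hit [D]
6: R B1 → L1 miss wb→B4 [-]
7: R B1 → L1 hit [-]
8: W B3 → L0 hit [D]
9: W B3 → L0 hit [D]
10: R B2 → L2 hit [-]
11: R B2 → L2 hit [-]
12: W B4 → L1 miss [D]

WB = [1, 5, 4]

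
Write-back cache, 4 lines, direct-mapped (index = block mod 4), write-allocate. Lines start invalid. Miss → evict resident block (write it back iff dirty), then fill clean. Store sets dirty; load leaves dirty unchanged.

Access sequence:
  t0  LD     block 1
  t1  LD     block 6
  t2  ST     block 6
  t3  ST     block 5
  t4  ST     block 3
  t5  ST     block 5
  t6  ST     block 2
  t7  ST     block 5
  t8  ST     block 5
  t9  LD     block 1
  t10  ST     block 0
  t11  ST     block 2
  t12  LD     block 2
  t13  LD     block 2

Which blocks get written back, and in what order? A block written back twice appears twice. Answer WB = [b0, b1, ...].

  0 | R B1 → L1 miss [-]
  1 | R B6 → L2 miss [-]
  2 | W B6 → L2 hit [D]
  3 | W B5 → L1 miss [D]
  4 | W B3 → L3 miss [D]
  5 | W B5 → L1 hit [D]
  6 | W B2 → L2 miss wb→B6 [D]
  7 | W B5 → L1 hit [D]
  8 | W B5 → L1 hit [D]
  9 | R B1 → L1 miss wb→B5 [-]
  10 | W B0 → L0 miss [D]
  11 | W B2 → L2 hit [D]
  12 | R B2 → L2 hit [D]
  13 | R B2 → L2 hit [D]

WB = [6, 5]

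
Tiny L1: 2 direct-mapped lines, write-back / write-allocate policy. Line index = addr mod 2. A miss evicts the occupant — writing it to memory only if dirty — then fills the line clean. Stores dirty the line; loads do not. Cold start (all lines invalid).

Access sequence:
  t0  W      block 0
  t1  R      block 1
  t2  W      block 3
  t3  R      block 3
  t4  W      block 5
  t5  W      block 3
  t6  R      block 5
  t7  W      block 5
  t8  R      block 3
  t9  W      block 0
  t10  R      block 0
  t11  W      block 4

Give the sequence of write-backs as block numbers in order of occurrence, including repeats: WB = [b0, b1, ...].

WB = [3, 5, 3, 5, 0]

  0 | W B0 → L0 miss [D]
  1 | R B1 → L1 miss [-]
  2 | W B3 → L1 miss [D]
  3 | R B3 → L1 hit [D]
  4 | W B5 → L1 miss wb→B3 [D]
  5 | W B3 → L1 miss wb→B5 [D]
  6 | R B5 → L1 miss wb→B3 [-]
  7 | W B5 → L1 hit [D]
  8 | R B3 → L1 miss wb→B5 [-]
  9 | W B0 → L0 hit [D]
  10 | R B0 → L0 hit [D]
  11 | W B4 → L0 miss wb→B0 [D]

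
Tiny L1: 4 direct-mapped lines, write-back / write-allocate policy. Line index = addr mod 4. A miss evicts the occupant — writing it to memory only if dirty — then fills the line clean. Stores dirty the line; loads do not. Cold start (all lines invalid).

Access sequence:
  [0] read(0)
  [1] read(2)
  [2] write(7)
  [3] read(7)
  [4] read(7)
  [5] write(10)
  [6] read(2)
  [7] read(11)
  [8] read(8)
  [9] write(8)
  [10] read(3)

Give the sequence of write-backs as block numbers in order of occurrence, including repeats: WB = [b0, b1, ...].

0: R B0 -> L0 miss  d=-]
1: R B2 -> L2 miss  d=-]
2: W B7 -> L3 miss  d=D]
3: R B7 -> L3 hit  d=D]
4: R B7 -> L3 hit  d=D]
5: W B10 -> L2 miss  d=D]
6: R B2 -> L2 miss wb->B10  d=-]
7: R B11 -> L3 miss wb->B7  d=-]
8: R B8 -> L0 miss  d=-]
9: W B8 -> L0 hit  d=D]
10: R B3 -> L3 miss  d=-]

WB = [10, 7]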